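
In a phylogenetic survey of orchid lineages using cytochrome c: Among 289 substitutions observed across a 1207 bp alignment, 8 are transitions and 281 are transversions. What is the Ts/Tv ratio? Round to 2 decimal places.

R = 8/281 = 0.028469… ≈ 0.03 (to 2 d.p.).

0.03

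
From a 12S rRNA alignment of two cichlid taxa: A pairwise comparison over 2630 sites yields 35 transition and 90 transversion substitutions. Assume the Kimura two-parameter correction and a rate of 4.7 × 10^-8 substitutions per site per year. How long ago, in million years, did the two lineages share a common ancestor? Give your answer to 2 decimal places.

P = 35/2630 ≈ 0.013308 and Q = 90/2630 ≈ 0.034221.
Under the Kimura two-parameter model, d = −½ ln(1 − 2P − Q) − ¼ ln(1 − 2Q).
1 − 2P − Q = 0.939163, giving −½ ln(0.939163) = 0.031383.
1 − 2Q = 0.931558, giving −¼ ln(0.931558) = 0.017724.
d = 0.031383 + 0.017724 = 0.049107.
Under a molecular clock d = 2μt, so t = d/(2μ) = 0.049107 / (2 × 4.7 × 10^-8) = 0.52 million years.

0.52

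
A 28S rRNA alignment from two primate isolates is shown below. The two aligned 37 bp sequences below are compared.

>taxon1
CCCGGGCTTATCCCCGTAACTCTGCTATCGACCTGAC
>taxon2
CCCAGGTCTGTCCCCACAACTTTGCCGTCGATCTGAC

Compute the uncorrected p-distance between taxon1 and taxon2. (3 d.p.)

0.270

The sequences differ at 10 of 37 positions (sites 4, 7, 8, 10, 16, 17, 22, 26, 27, 32).
p = 10/37 = 0.270270… ≈ 0.270 (to 3 d.p.).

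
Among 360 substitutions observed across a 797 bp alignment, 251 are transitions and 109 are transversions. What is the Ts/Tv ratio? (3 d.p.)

2.303

R = 251/109 = 2.302752… ≈ 2.303 (to 3 d.p.).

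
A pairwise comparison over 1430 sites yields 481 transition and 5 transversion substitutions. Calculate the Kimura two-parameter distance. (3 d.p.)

P = 481/1430 ≈ 0.336364 and Q = 5/1430 ≈ 0.003497.
Under the Kimura two-parameter model, d = −½ ln(1 − 2P − Q) − ¼ ln(1 − 2Q).
1 − 2P − Q = 0.323775, giving −½ ln(0.323775) = 0.563853.
1 − 2Q = 0.993006, giving −¼ ln(0.993006) = 0.001755.
d = 0.563853 + 0.001755 = 0.565608.

0.566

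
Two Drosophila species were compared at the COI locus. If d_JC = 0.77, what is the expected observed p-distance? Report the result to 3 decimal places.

p = (3/4)(1 − e^(−4d/3)) = 0.75 × (1 − e^(-1.026667)) = 0.75 × (1 − 0.358199) = 0.481351.

0.481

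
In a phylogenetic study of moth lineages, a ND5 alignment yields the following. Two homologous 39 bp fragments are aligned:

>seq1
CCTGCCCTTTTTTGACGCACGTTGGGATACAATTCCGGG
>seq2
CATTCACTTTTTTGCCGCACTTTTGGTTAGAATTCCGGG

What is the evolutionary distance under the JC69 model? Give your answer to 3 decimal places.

The sequences differ at 8 of 39 sites (2, 4, 6, 15, 21, 24, 27, 30), so p = 8/39 ≈ 0.205128.
d = −(3/4) ln(1 − 4p/3) = −0.75 ln(1 − 0.273504) = −0.75 ln(0.726496)
  = −0.75 × (-0.319522) = 0.239642 substitutions/site.

0.240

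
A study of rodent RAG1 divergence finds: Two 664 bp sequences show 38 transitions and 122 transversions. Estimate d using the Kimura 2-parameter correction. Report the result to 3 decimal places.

P = 38/664 ≈ 0.057229 and Q = 122/664 ≈ 0.183735.
Under the Kimura two-parameter model, d = −½ ln(1 − 2P − Q) − ¼ ln(1 − 2Q).
1 − 2P − Q = 0.701807, giving −½ ln(0.701807) = 0.177048.
1 − 2Q = 0.63253, giving −¼ ln(0.63253) = 0.114507.
d = 0.177048 + 0.114507 = 0.291555.

0.292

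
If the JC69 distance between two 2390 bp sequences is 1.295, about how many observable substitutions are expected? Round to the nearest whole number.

Invert JC69: p = (3/4)(1 − e^(−4d/3)) = 0.75 × (1 − e^(-1.726667)) = 0.75 × (1 − 0.177876) = 0.616593.
Expected differing sites = pL ≈ 0.616593 × 2390 = 1473.65727 ≈ 1474.

1474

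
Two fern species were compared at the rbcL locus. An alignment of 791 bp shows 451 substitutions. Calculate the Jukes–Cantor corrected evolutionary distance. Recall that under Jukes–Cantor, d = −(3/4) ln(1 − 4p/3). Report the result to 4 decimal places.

p = 451/791 ≈ 0.570164.
d = −(3/4) ln(1 − 4p/3) = −0.75 ln(1 − 0.760219) = −0.75 ln(0.239781)
  = −0.75 × (-1.428029) = 1.071022 substitutions/site.

1.0710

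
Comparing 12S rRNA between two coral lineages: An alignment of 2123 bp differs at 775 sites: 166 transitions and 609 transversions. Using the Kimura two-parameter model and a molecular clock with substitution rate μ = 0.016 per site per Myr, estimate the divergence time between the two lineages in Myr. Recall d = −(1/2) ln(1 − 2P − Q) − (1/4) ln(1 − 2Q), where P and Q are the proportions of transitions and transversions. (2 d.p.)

15.81

P = 166/2123 ≈ 0.078191 and Q = 609/2123 ≈ 0.286858.
Under the Kimura two-parameter model, d = −½ ln(1 − 2P − Q) − ¼ ln(1 − 2Q).
1 − 2P − Q = 0.55676, giving −½ ln(0.55676) = 0.292811.
1 − 2Q = 0.426284, giving −¼ ln(0.426284) = 0.213162.
d = 0.292811 + 0.213162 = 0.505973.
Under a molecular clock d = 2μt, so t = d/(2μ) = 0.505973 / (2 × 0.016) = 15.81 Myr.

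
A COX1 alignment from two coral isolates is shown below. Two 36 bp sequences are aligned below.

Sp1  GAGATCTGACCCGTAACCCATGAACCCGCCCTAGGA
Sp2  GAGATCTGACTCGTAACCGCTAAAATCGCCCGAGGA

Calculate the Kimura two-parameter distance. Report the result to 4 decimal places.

Of 36 sites, 3 differences are transitions and 4 are transversions, so P = 3/36 ≈ 0.083333 and Q = 4/36 ≈ 0.111111.
Under the Kimura two-parameter model, d = −½ ln(1 − 2P − Q) − ¼ ln(1 − 2Q).
1 − 2P − Q = 0.722223, giving −½ ln(0.722223) = 0.162711.
1 − 2Q = 0.777778, giving −¼ ln(0.777778) = 0.062829.
d = 0.162711 + 0.062829 = 0.225540.

0.2255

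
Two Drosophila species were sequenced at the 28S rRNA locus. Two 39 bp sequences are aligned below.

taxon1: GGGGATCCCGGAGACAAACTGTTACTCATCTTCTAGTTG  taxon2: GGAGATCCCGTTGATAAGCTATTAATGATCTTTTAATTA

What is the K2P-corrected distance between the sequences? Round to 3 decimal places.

0.367

Of 39 sites, 7 differences are transitions and 4 are transversions, so P = 7/39 ≈ 0.179487 and Q = 4/39 ≈ 0.102564.
Under the Kimura two-parameter model, d = −½ ln(1 − 2P − Q) − ¼ ln(1 − 2Q).
1 − 2P − Q = 0.538462, giving −½ ln(0.538462) = 0.309519.
1 − 2Q = 0.794872, giving −¼ ln(0.794872) = 0.057394.
d = 0.309519 + 0.057394 = 0.366913.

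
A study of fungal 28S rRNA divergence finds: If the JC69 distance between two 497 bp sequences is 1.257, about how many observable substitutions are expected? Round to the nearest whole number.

Invert JC69: p = (3/4)(1 − e^(−4d/3)) = 0.75 × (1 − e^(-1.676)) = 0.75 × (1 − 0.187121) = 0.609659.
Expected differing sites = pL ≈ 0.609659 × 497 = 303.000523 ≈ 303.

303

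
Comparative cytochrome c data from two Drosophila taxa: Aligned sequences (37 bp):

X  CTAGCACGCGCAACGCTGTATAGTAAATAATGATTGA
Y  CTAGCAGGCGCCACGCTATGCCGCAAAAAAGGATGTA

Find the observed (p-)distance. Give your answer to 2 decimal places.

The sequences differ at 11 of 37 positions.
p = 11/37 = 0.297297… ≈ 0.30 (to 2 d.p.).

0.30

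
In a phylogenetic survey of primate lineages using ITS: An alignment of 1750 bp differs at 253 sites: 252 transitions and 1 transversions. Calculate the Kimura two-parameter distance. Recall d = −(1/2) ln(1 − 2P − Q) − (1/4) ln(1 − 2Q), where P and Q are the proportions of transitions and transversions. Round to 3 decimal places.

P = 252/1750 = 0.144 and Q = 1/1750 ≈ 0.000571.
Under the Kimura two-parameter model, d = −½ ln(1 − 2P − Q) − ¼ ln(1 − 2Q).
1 − 2P − Q = 0.711429, giving −½ ln(0.711429) = 0.170240.
1 − 2Q = 0.998858, giving −¼ ln(0.998858) = 0.000286.
d = 0.170240 + 0.000286 = 0.170526.

0.171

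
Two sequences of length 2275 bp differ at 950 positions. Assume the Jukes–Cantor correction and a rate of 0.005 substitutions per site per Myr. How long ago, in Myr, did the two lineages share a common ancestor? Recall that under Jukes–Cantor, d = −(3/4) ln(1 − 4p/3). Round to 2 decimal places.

61.03

p = 950/2275 ≈ 0.417582.
d = −(3/4) ln(1 − 4p/3) = −0.75 ln(1 − 0.556776) = −0.75 ln(0.443224)
  = −0.75 × (-0.813680) = 0.610260 substitutions/site.
Under a molecular clock d = 2μt, so t = d/(2μ) = 0.610260 / (2 × 0.005) = 61.03 Myr.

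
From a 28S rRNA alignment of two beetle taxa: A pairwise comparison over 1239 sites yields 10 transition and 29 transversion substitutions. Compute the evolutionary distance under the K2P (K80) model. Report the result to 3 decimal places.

0.032

P = 10/1239 ≈ 0.008071 and Q = 29/1239 ≈ 0.023406.
Under the Kimura two-parameter model, d = −½ ln(1 − 2P − Q) − ¼ ln(1 − 2Q).
1 − 2P − Q = 0.960452, giving −½ ln(0.960452) = 0.020176.
1 − 2Q = 0.953188, giving −¼ ln(0.953188) = 0.011986.
d = 0.020176 + 0.011986 = 0.032162.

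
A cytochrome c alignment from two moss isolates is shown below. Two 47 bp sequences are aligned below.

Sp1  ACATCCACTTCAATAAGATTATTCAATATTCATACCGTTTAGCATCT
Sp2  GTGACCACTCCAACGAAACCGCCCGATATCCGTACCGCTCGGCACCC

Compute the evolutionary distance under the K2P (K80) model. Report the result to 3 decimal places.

Of 47 sites, 20 differences are transitions and 1 are transversions, so P = 20/47 ≈ 0.425532 and Q = 1/47 ≈ 0.021277.
Under the Kimura two-parameter model, d = −½ ln(1 − 2P − Q) − ¼ ln(1 − 2Q).
1 − 2P − Q = 0.127659, giving −½ ln(0.127659) = 1.029196.
1 − 2Q = 0.957446, giving −¼ ln(0.957446) = 0.010871.
d = 1.029196 + 0.010871 = 1.040067.

1.040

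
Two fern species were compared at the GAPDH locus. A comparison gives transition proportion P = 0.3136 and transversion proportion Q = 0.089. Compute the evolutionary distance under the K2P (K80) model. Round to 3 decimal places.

0.679

Under the Kimura two-parameter model, d = −½ ln(1 − 2P − Q) − ¼ ln(1 − 2Q).
1 − 2P − Q = 0.2838, giving −½ ln(0.2838) = 0.629743.
1 − 2Q = 0.822, giving −¼ ln(0.822) = 0.049004.
d = 0.629743 + 0.049004 = 0.678747.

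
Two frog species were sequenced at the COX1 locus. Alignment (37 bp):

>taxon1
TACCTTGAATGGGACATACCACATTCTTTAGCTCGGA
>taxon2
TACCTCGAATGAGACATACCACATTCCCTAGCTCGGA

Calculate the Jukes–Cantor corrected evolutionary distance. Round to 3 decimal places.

The sequences differ at 4 of 37 sites (6, 12, 27, 28), so p = 4/37 ≈ 0.108108.
d = −(3/4) ln(1 − 4p/3) = −0.75 ln(1 − 0.144144) = −0.75 ln(0.855856)
  = −0.75 × (-0.155653) = 0.116740 substitutions/site.

0.117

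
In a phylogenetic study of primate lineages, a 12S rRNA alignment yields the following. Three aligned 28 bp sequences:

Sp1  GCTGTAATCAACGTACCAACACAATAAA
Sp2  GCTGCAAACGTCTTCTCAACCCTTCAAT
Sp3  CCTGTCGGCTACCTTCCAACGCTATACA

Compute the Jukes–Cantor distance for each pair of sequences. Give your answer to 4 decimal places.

Sp1–Sp2: 12/28 sites differ → p ≈ 0.428571, d = −0.75 ln(1 − 0.571428) = 0.635472 ≈ 0.6355.
Sp1–Sp3: 10/28 sites differ → p ≈ 0.357143, d = −0.75 ln(1 − 0.476191) = 0.484971 ≈ 0.4850.
Sp2–Sp3: 15/28 sites differ → p ≈ 0.535714, d = −0.75 ln(1 − 0.714285) = 0.939570 ≈ 0.9396.

d(Sp1,Sp2) = 0.6355, d(Sp1,Sp3) = 0.4850, d(Sp2,Sp3) = 0.9396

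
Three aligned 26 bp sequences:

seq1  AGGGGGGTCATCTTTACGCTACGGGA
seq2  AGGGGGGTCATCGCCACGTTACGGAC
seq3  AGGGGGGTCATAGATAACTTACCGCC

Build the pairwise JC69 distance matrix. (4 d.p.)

d(seq1,seq2) = 0.2758, d(seq1,seq3) = 0.4643, d(seq2,seq3) = 0.3335

seq1–seq2: 6/26 sites differ → p ≈ 0.230769, d = −0.75 ln(1 − 0.307692) = 0.275793 ≈ 0.2758.
seq1–seq3: 9/26 sites differ → p ≈ 0.346154, d = −0.75 ln(1 − 0.461539) = 0.464280 ≈ 0.4643.
seq2–seq3: 7/26 sites differ → p ≈ 0.269231, d = −0.75 ln(1 − 0.358975) = 0.333515 ≈ 0.3335.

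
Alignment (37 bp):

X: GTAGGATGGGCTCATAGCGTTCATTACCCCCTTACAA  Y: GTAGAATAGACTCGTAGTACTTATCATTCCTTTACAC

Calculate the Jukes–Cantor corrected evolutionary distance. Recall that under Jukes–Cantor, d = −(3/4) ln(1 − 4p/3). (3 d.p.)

The sequences differ at 13 of 37 sites, so p = 13/37 ≈ 0.351351.
d = −(3/4) ln(1 − 4p/3) = −0.75 ln(1 − 0.468468) = −0.75 ln(0.531532)
  = −0.75 × (-0.631992) = 0.473994 substitutions/site.

0.474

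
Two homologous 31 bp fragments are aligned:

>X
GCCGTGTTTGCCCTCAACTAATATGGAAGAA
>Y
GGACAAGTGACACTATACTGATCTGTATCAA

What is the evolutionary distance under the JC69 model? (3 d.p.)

0.874

The sequences differ at 16 of 31 sites, so p = 16/31 ≈ 0.516129.
d = −(3/4) ln(1 − 4p/3) = −0.75 ln(1 − 0.688172) = −0.75 ln(0.311828)
  = −0.75 × (-1.165304) = 0.873978 substitutions/site.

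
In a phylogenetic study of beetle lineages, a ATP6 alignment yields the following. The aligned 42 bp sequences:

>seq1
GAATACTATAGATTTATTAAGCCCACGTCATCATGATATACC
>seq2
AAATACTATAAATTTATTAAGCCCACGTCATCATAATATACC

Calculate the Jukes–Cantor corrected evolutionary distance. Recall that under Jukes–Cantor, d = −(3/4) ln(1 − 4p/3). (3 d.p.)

The sequences differ at 3 of 42 sites (1, 11, 35), so p = 3/42 ≈ 0.071429.
d = −(3/4) ln(1 − 4p/3) = −0.75 ln(1 − 0.095239) = −0.75 ln(0.904761)
  = −0.75 × (-0.100084) = 0.075063 substitutions/site.

0.075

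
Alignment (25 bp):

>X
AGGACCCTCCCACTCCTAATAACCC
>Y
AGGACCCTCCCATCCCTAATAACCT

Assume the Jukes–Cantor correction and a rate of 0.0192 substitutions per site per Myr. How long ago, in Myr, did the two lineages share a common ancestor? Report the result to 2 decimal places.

The sequences differ at 3 of 25 sites (13, 14, 25), so p = 3/25 = 0.12.
d = −(3/4) ln(1 − 4p/3) = −0.75 ln(1 − 0.16) = −0.75 ln(0.84)
  = −0.75 × (-0.174353) = 0.130765 substitutions/site.
Under a molecular clock d = 2μt, so t = d/(2μ) = 0.130765 / (2 × 0.0192) = 3.41 Myr.

3.41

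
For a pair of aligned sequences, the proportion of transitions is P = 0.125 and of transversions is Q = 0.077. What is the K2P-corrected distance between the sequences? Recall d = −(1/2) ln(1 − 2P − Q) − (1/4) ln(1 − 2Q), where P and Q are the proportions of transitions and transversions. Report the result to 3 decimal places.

0.240

Under the Kimura two-parameter model, d = −½ ln(1 − 2P − Q) − ¼ ln(1 − 2Q).
1 − 2P − Q = 0.673, giving −½ ln(0.673) = 0.198005.
1 − 2Q = 0.846, giving −¼ ln(0.846) = 0.041809.
d = 0.198005 + 0.041809 = 0.239814.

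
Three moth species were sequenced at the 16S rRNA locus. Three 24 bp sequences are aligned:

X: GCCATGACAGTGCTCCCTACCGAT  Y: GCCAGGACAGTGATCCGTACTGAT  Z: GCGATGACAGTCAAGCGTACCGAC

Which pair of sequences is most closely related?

X and Y

X–Y: 4/24 differ, p = 0.167, d = 0.188.
X–Z: 7/24 differ, p = 0.292, d = 0.369.
Y–Z: 7/24 differ, p = 0.292, d = 0.369.
The smallest distance is between X and Y.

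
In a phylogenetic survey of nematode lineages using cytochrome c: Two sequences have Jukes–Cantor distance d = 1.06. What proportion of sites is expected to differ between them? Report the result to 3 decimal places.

p = (3/4)(1 − e^(−4d/3)) = 0.75 × (1 − e^(-1.413333)) = 0.75 × (1 − 0.243331) = 0.567502.

0.568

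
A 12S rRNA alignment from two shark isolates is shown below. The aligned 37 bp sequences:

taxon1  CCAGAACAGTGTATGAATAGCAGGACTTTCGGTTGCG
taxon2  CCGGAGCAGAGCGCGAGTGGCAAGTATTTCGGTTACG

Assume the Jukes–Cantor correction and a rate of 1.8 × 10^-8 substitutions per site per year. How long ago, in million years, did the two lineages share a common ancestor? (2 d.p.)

11.80

The sequences differ at 12 of 37 sites, so p = 12/37 ≈ 0.324324.
d = −(3/4) ln(1 − 4p/3) = −0.75 ln(1 − 0.432432) = −0.75 ln(0.567568)
  = −0.75 × (-0.566395) = 0.424796 substitutions/site.
Under a molecular clock d = 2μt, so t = d/(2μ) = 0.424796 / (2 × 1.8 × 10^-8) = 11.80 million years.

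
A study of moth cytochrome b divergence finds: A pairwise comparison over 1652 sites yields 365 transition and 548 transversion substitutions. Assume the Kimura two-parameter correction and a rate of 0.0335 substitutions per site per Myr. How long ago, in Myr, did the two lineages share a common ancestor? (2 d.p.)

15.15

P = 365/1652 ≈ 0.220944 and Q = 548/1652 ≈ 0.331719.
Under the Kimura two-parameter model, d = −½ ln(1 − 2P − Q) − ¼ ln(1 − 2Q).
1 − 2P − Q = 0.226393, giving −½ ln(0.226393) = 0.742741.
1 − 2Q = 0.336562, giving −¼ ln(0.336562) = 0.272243.
d = 0.742741 + 0.272243 = 1.014984.
Under a molecular clock d = 2μt, so t = d/(2μ) = 1.014984 / (2 × 0.0335) = 15.15 Myr.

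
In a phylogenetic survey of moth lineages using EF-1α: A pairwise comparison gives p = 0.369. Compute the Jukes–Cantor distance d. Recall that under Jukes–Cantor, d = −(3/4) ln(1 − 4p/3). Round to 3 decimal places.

d = −(3/4) ln(1 − 4p/3) = −0.75 ln(1 − 0.492) = −0.75 ln(0.508)
  = −0.75 × (-0.677274) = 0.507956 substitutions/site.

0.508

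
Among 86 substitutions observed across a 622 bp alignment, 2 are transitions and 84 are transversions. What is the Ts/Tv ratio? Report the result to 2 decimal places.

0.02

R = 2/84 = 0.023809… ≈ 0.02 (to 2 d.p.).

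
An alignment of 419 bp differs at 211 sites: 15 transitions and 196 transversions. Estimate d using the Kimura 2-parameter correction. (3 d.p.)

P = 15/419 ≈ 0.0358 and Q = 196/419 ≈ 0.46778.
Under the Kimura two-parameter model, d = −½ ln(1 − 2P − Q) − ¼ ln(1 − 2Q).
1 − 2P − Q = 0.46062, giving −½ ln(0.46062) = 0.387591.
1 − 2Q = 0.06444, giving −¼ ln(0.06444) = 0.685505.
d = 0.387591 + 0.685505 = 1.073096.

1.073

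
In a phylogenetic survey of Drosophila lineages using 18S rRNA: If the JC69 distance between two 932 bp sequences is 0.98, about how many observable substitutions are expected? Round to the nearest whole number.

510

Invert JC69: p = (3/4)(1 − e^(−4d/3)) = 0.75 × (1 − e^(-1.306667)) = 0.75 × (1 − 0.270721) = 0.546959.
Expected differing sites = pL ≈ 0.546959 × 932 = 509.765788 ≈ 510.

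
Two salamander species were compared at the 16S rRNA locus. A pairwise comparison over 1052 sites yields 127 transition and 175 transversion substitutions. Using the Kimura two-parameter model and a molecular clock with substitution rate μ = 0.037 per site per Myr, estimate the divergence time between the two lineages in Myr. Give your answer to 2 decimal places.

P = 127/1052 ≈ 0.120722 and Q = 175/1052 ≈ 0.16635.
Under the Kimura two-parameter model, d = −½ ln(1 − 2P − Q) − ¼ ln(1 − 2Q).
1 − 2P − Q = 0.592206, giving −½ ln(0.592206) = 0.261950.
1 − 2Q = 0.6673, giving −¼ ln(0.6673) = 0.101129.
d = 0.261950 + 0.101129 = 0.363079.
Under a molecular clock d = 2μt, so t = d/(2μ) = 0.363079 / (2 × 0.037) = 4.91 Myr.

4.91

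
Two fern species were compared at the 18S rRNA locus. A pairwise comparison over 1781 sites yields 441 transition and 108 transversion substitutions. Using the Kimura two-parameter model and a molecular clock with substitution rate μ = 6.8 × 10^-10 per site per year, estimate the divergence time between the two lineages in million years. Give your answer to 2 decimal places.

322.16

P = 441/1781 ≈ 0.247614 and Q = 108/1781 ≈ 0.06064.
Under the Kimura two-parameter model, d = −½ ln(1 − 2P − Q) − ¼ ln(1 − 2Q).
1 − 2P − Q = 0.444132, giving −½ ln(0.444132) = 0.405817.
1 − 2Q = 0.87872, giving −¼ ln(0.87872) = 0.032322.
d = 0.405817 + 0.032322 = 0.438139.
Under a molecular clock d = 2μt, so t = d/(2μ) = 0.438139 / (2 × 6.8 × 10^-10) = 322.16 million years.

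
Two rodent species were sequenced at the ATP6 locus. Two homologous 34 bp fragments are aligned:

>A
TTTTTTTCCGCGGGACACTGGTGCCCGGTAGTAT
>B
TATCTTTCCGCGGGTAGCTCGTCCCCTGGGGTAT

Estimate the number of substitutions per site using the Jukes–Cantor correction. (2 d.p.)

0.37

The sequences differ at 10 of 34 sites (2, 4, 15, 16, 17, 20, 23, 27, 29, 30), so p = 10/34 ≈ 0.294118.
d = −(3/4) ln(1 − 4p/3) = −0.75 ln(1 − 0.392157) = −0.75 ln(0.607843)
  = −0.75 × (-0.497839) = 0.373379 substitutions/site.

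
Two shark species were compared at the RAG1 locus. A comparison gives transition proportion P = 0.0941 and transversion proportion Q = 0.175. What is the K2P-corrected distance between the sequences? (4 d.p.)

0.3333

Under the Kimura two-parameter model, d = −½ ln(1 − 2P − Q) − ¼ ln(1 − 2Q).
1 − 2P − Q = 0.6368, giving −½ ln(0.6368) = 0.225650.
1 − 2Q = 0.65, giving −¼ ln(0.65) = 0.107696.
d = 0.225650 + 0.107696 = 0.333346.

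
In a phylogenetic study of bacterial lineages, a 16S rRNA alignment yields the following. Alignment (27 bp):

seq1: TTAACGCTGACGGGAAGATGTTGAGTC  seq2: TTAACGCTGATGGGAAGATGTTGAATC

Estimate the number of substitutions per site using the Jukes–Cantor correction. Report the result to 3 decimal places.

The sequences differ at 2 of 27 sites (11, 25), so p = 2/27 ≈ 0.074074.
d = −(3/4) ln(1 − 4p/3) = −0.75 ln(1 − 0.098765) = −0.75 ln(0.901235)
  = −0.75 × (-0.103989) = 0.077992 substitutions/site.

0.078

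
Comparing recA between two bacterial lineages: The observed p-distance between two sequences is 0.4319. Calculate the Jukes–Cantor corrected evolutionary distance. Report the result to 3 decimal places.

0.643

d = −(3/4) ln(1 − 4p/3) = −0.75 ln(1 − 0.575867) = −0.75 ln(0.424133)
  = −0.75 × (-0.857708) = 0.643281 substitutions/site.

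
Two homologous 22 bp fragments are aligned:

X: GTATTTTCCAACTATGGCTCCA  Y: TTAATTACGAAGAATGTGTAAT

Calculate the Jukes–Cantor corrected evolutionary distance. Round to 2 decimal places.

0.82

The sequences differ at 11 of 22 sites, so p = 11/22 = 0.5.
d = −(3/4) ln(1 − 4p/3) = −0.75 ln(1 − 0.666667) = −0.75 ln(0.333333)
  = −0.75 × (-1.098613) = 0.823960 substitutions/site.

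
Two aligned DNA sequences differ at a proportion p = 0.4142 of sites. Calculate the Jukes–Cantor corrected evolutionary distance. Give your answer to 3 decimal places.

0.603

d = −(3/4) ln(1 − 4p/3) = −0.75 ln(1 − 0.552267) = −0.75 ln(0.447733)
  = −0.75 × (-0.803558) = 0.602669 substitutions/site.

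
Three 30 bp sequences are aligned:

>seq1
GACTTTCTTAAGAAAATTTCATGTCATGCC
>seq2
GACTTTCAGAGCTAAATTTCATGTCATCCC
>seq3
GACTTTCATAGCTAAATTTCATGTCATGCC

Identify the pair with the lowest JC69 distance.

seq1–seq2: 6/30 differ, p = 0.200, d = 0.233.
seq1–seq3: 4/30 differ, p = 0.133, d = 0.147.
seq2–seq3: 2/30 differ, p = 0.067, d = 0.070.
The smallest distance is between seq2 and seq3.

seq2 and seq3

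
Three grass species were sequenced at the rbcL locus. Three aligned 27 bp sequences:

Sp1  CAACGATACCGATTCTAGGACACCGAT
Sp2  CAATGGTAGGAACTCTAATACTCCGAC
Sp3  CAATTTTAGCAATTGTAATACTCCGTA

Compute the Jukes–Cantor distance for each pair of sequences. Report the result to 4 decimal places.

Sp1–Sp2: 10/27 sites differ → p ≈ 0.37037, d = −0.75 ln(1 − 0.493827) = 0.510658 ≈ 0.5107.
Sp1–Sp3: 11/27 sites differ → p ≈ 0.407407, d = −0.75 ln(1 − 0.543209) = 0.587647 ≈ 0.5876.
Sp2–Sp3: 7/27 sites differ → p ≈ 0.259259, d = −0.75 ln(1 − 0.345679) = 0.318118 ≈ 0.3181.

d(Sp1,Sp2) = 0.5107, d(Sp1,Sp3) = 0.5876, d(Sp2,Sp3) = 0.3181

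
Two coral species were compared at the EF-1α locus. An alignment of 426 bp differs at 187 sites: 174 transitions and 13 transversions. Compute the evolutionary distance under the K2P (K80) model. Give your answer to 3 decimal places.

0.956

P = 174/426 ≈ 0.408451 and Q = 13/426 ≈ 0.030516.
Under the Kimura two-parameter model, d = −½ ln(1 − 2P − Q) − ¼ ln(1 − 2Q).
1 − 2P − Q = 0.152582, giving −½ ln(0.152582) = 0.940027.
1 − 2Q = 0.938968, giving −¼ ln(0.938968) = 0.015743.
d = 0.940027 + 0.015743 = 0.955770.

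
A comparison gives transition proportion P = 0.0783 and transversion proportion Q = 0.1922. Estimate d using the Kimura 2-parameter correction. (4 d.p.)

Under the Kimura two-parameter model, d = −½ ln(1 − 2P − Q) − ¼ ln(1 − 2Q).
1 − 2P − Q = 0.6512, giving −½ ln(0.6512) = 0.214469.
1 − 2Q = 0.6156, giving −¼ ln(0.6156) = 0.121289.
d = 0.214469 + 0.121289 = 0.335758.

0.3358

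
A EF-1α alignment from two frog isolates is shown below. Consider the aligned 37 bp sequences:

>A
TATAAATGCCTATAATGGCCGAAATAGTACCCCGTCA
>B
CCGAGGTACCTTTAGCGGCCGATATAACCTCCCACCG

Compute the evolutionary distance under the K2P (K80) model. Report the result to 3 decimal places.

Of 37 sites, 12 differences are transitions and 5 are transversions, so P = 12/37 ≈ 0.324324 and Q = 5/37 ≈ 0.135135.
Under the Kimura two-parameter model, d = −½ ln(1 − 2P − Q) − ¼ ln(1 − 2Q).
1 − 2P − Q = 0.216217, giving −½ ln(0.216217) = 0.765736.
1 − 2Q = 0.72973, giving −¼ ln(0.72973) = 0.078770.
d = 0.765736 + 0.078770 = 0.844506.

0.845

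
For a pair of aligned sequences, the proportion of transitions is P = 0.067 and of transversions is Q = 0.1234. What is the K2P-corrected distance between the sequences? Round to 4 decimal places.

0.2197

Under the Kimura two-parameter model, d = −½ ln(1 − 2P − Q) − ¼ ln(1 − 2Q).
1 − 2P − Q = 0.7426, giving −½ ln(0.7426) = 0.148799.
1 − 2Q = 0.7532, giving −¼ ln(0.7532) = 0.070856.
d = 0.148799 + 0.070856 = 0.219655.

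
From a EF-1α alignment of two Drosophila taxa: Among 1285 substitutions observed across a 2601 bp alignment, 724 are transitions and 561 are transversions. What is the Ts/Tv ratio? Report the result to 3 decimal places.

1.291

R = 724/561 = 1.290552… ≈ 1.291 (to 3 d.p.).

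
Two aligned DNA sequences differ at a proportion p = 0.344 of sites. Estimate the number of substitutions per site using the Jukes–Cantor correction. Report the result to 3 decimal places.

d = −(3/4) ln(1 − 4p/3) = −0.75 ln(1 − 0.458667) = −0.75 ln(0.541333)
  = −0.75 × (-0.613721) = 0.460291 substitutions/site.

0.460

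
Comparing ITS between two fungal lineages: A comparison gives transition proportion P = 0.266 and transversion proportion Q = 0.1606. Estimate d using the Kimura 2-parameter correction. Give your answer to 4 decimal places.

0.6867

Under the Kimura two-parameter model, d = −½ ln(1 − 2P − Q) − ¼ ln(1 − 2Q).
1 − 2P − Q = 0.3074, giving −½ ln(0.3074) = 0.589803.
1 − 2Q = 0.6788, giving −¼ ln(0.6788) = 0.096857.
d = 0.589803 + 0.096857 = 0.686660.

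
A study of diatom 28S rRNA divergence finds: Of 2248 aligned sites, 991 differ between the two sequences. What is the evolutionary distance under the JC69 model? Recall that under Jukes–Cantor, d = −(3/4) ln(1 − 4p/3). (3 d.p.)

0.665

p = 991/2248 ≈ 0.440836.
d = −(3/4) ln(1 − 4p/3) = −0.75 ln(1 − 0.587781) = −0.75 ln(0.412219)
  = −0.75 × (-0.886201) = 0.664651 substitutions/site.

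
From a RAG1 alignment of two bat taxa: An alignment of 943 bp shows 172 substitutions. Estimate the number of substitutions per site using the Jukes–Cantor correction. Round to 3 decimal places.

p = 172/943 ≈ 0.182397.
d = −(3/4) ln(1 − 4p/3) = −0.75 ln(1 − 0.243196) = −0.75 ln(0.756804)
  = −0.75 × (-0.278651) = 0.208988 substitutions/site.

0.209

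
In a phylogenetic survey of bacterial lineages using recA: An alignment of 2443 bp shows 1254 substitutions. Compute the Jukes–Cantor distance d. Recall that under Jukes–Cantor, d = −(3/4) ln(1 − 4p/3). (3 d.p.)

p = 1254/2443 ≈ 0.513303.
d = −(3/4) ln(1 − 4p/3) = −0.75 ln(1 − 0.684404) = −0.75 ln(0.315596)
  = −0.75 × (-1.153292) = 0.864969 substitutions/site.

0.865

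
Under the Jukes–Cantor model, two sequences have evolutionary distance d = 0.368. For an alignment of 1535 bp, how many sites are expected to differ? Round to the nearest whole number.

446

Invert JC69: p = (3/4)(1 − e^(−4d/3)) = 0.75 × (1 − e^(-0.490667)) = 0.75 × (1 − 0.612218) = 0.290837.
Expected differing sites = pL ≈ 0.290837 × 1535 = 446.434795 ≈ 446.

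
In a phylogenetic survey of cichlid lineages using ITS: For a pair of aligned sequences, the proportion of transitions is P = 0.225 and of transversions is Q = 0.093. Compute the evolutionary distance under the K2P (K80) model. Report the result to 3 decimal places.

0.443

Under the Kimura two-parameter model, d = −½ ln(1 − 2P − Q) − ¼ ln(1 − 2Q).
1 − 2P − Q = 0.457, giving −½ ln(0.457) = 0.391536.
1 − 2Q = 0.814, giving −¼ ln(0.814) = 0.051449.
d = 0.391536 + 0.051449 = 0.442985.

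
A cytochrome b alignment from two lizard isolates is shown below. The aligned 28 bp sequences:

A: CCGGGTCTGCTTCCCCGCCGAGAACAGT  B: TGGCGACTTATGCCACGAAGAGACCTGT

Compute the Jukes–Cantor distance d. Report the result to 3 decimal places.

0.635

The sequences differ at 12 of 28 sites, so p = 12/28 ≈ 0.428571.
d = −(3/4) ln(1 − 4p/3) = −0.75 ln(1 − 0.571428) = −0.75 ln(0.428572)
  = −0.75 × (-0.847297) = 0.635473 substitutions/site.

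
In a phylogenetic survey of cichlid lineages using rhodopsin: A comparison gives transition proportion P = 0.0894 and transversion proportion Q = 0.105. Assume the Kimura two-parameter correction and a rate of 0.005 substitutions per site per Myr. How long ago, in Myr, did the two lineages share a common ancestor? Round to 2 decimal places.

22.58

Under the Kimura two-parameter model, d = −½ ln(1 − 2P − Q) − ¼ ln(1 − 2Q).
1 − 2P − Q = 0.7162, giving −½ ln(0.7162) = 0.166898.
1 − 2Q = 0.79, giving −¼ ln(0.79) = 0.058931.
d = 0.166898 + 0.058931 = 0.225829.
Under a molecular clock d = 2μt, so t = d/(2μ) = 0.225829 / (2 × 0.005) = 22.58 Myr.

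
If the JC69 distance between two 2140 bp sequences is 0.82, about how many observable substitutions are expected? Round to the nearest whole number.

Invert JC69: p = (3/4)(1 − e^(−4d/3)) = 0.75 × (1 − e^(-1.093333)) = 0.75 × (1 − 0.335098) = 0.498677.
Expected differing sites = pL ≈ 0.498677 × 2140 = 1067.16878 ≈ 1067.

1067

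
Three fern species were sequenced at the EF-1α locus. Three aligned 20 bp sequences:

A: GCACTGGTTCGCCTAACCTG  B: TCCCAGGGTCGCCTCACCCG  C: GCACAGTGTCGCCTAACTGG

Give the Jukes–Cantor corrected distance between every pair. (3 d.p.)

d(A,B) = 0.383, d(A,C) = 0.304, d(B,C) = 0.383

A–B: 6/20 sites differ → p = 0.3, d = −0.75 ln(1 − 0.4) = 0.383119 ≈ 0.383.
A–C: 5/20 sites differ → p = 0.25, d = −0.75 ln(1 − 0.333333) = 0.304098 ≈ 0.304.
B–C: 6/20 sites differ → p = 0.3, d = −0.75 ln(1 − 0.4) = 0.383119 ≈ 0.383.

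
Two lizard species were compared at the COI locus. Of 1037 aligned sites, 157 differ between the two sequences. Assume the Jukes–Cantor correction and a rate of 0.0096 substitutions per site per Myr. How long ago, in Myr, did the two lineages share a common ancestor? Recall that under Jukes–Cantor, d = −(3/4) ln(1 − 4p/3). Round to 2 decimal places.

p = 157/1037 ≈ 0.151398.
d = −(3/4) ln(1 − 4p/3) = −0.75 ln(1 − 0.201864) = −0.75 ln(0.798136)
  = −0.75 × (-0.225476) = 0.169107 substitutions/site.
Under a molecular clock d = 2μt, so t = d/(2μ) = 0.169107 / (2 × 0.0096) = 8.81 Myr.

8.81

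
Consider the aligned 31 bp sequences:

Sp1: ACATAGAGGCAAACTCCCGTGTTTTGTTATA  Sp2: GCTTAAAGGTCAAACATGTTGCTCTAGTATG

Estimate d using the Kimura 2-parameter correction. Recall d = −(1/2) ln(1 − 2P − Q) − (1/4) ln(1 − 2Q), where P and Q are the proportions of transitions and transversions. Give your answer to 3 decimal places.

0.971

Of 31 sites, 9 differences are transitions and 7 are transversions, so P = 9/31 ≈ 0.290323 and Q = 7/31 ≈ 0.225806.
Under the Kimura two-parameter model, d = −½ ln(1 − 2P − Q) − ¼ ln(1 − 2Q).
1 − 2P − Q = 0.193548, giving −½ ln(0.193548) = 0.821115.
1 − 2Q = 0.548388, giving −¼ ln(0.548388) = 0.150193.
d = 0.821115 + 0.150193 = 0.971308.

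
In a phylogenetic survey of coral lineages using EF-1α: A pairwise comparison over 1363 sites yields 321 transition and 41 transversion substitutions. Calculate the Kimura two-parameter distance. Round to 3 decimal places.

P = 321/1363 ≈ 0.23551 and Q = 41/1363 ≈ 0.030081.
Under the Kimura two-parameter model, d = −½ ln(1 − 2P − Q) − ¼ ln(1 − 2Q).
1 − 2P − Q = 0.498899, giving −½ ln(0.498899) = 0.347676.
1 − 2Q = 0.939838, giving −¼ ln(0.939838) = 0.015512.
d = 0.347676 + 0.015512 = 0.363188.

0.363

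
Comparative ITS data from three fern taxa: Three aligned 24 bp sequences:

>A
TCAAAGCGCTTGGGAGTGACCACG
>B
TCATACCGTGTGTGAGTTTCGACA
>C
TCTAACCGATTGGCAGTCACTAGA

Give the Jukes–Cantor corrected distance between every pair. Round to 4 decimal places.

d(A,B) = 0.5199, d(A,C) = 0.4408, d(B,C) = 0.6082

A–B: 9/24 sites differ → p = 0.375, d = −0.75 ln(1 − 0.5) = 0.519860 ≈ 0.5199.
A–C: 8/24 sites differ → p ≈ 0.333333, d = −0.75 ln(1 − 0.444444) = 0.440839 ≈ 0.4408.
B–C: 10/24 sites differ → p ≈ 0.416667, d = −0.75 ln(1 − 0.555556) = 0.608198 ≈ 0.6082.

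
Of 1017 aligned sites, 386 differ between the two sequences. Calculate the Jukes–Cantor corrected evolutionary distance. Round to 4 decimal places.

0.5290

p = 386/1017 ≈ 0.379548.
d = −(3/4) ln(1 − 4p/3) = −0.75 ln(1 − 0.506064) = −0.75 ln(0.493936)
  = −0.75 × (-0.705349) = 0.529012 substitutions/site.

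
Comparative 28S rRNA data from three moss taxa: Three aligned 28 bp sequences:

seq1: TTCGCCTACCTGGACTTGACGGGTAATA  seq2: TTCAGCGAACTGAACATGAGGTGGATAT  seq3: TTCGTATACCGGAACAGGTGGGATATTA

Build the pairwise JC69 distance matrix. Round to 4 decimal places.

seq1–seq2: 12/28 sites differ → p ≈ 0.428571, d = −0.75 ln(1 − 0.571428) = 0.635472 ≈ 0.6355.
seq1–seq3: 10/28 sites differ → p ≈ 0.357143, d = −0.75 ln(1 − 0.476191) = 0.484971 ≈ 0.4850.
seq2–seq3: 13/28 sites differ → p ≈ 0.464286, d = −0.75 ln(1 − 0.619048) = 0.723811 ≈ 0.7238.

d(seq1,seq2) = 0.6355, d(seq1,seq3) = 0.4850, d(seq2,seq3) = 0.7238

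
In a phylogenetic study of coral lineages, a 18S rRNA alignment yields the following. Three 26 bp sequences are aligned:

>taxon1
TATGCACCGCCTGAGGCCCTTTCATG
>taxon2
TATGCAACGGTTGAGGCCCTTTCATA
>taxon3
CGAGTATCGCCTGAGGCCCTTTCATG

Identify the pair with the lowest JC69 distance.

taxon1–taxon2: 4/26 differ, p = 0.154, d = 0.172.
taxon1–taxon3: 5/26 differ, p = 0.192, d = 0.222.
taxon2–taxon3: 8/26 differ, p = 0.308, d = 0.396.
The smallest distance is between taxon1 and taxon2.

taxon1 and taxon2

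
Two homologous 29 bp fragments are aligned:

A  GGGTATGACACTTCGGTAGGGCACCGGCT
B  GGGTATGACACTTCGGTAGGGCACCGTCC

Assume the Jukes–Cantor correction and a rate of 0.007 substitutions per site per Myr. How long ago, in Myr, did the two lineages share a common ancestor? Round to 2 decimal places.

The sequences differ at 2 of 29 sites (27, 29), so p = 2/29 ≈ 0.068966.
d = −(3/4) ln(1 − 4p/3) = −0.75 ln(1 − 0.091955) = −0.75 ln(0.908045)
  = −0.75 × (-0.096461) = 0.072346 substitutions/site.
Under a molecular clock d = 2μt, so t = d/(2μ) = 0.072346 / (2 × 0.007) = 5.17 Myr.

5.17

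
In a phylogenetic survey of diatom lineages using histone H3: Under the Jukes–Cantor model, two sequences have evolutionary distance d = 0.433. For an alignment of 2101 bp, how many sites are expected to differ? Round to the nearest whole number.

Invert JC69: p = (3/4)(1 − e^(−4d/3)) = 0.75 × (1 − e^(-0.577333)) = 0.75 × (1 − 0.561394) = 0.328955.
Expected differing sites = pL ≈ 0.328955 × 2101 = 691.134455 ≈ 691.

691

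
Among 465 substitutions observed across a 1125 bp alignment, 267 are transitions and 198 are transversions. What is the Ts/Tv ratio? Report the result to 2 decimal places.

R = 267/198 = 1.348484… ≈ 1.35 (to 2 d.p.).

1.35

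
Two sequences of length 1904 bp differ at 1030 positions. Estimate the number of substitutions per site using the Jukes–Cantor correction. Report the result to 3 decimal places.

p = 1030/1904 ≈ 0.540966.
d = −(3/4) ln(1 − 4p/3) = −0.75 ln(1 − 0.721288) = −0.75 ln(0.278712)
  = −0.75 × (-1.277576) = 0.958182 substitutions/site.

0.958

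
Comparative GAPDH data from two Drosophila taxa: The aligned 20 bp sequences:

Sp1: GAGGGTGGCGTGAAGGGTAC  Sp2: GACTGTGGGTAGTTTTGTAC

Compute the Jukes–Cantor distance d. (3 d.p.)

The sequences differ at 9 of 20 sites (3, 4, 9, 10, 11, 13, 14, 15, 16), so p = 9/20 = 0.45.
d = −(3/4) ln(1 − 4p/3) = −0.75 ln(1 − 0.6) = −0.75 ln(0.4)
  = −0.75 × (-0.916291) = 0.687218 substitutions/site.

0.687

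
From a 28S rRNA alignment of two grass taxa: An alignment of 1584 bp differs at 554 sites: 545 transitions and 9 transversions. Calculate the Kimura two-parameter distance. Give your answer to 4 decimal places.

P = 545/1584 ≈ 0.344066 and Q = 9/1584 ≈ 0.005682.
Under the Kimura two-parameter model, d = −½ ln(1 − 2P − Q) − ¼ ln(1 − 2Q).
1 − 2P − Q = 0.306186, giving −½ ln(0.306186) = 0.591781.
1 − 2Q = 0.988636, giving −¼ ln(0.988636) = 0.002857.
d = 0.591781 + 0.002857 = 0.594638.

0.5946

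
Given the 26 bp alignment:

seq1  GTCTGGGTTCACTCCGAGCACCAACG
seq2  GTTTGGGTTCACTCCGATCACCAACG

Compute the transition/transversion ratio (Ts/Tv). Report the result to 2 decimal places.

1.00

Transitions are A↔G and C↔T; transversions are all other mismatches.
Transitions: 1. Transversions: 1.
R = 1/1 = 1.00.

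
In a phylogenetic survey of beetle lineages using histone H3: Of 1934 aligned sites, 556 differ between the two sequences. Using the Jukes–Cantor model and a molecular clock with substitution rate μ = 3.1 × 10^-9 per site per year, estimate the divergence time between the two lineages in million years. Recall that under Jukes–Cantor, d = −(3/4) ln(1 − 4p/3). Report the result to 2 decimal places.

58.48

p = 556/1934 ≈ 0.287487.
d = −(3/4) ln(1 − 4p/3) = −0.75 ln(1 − 0.383316) = −0.75 ln(0.616684)
  = −0.75 × (-0.483399) = 0.362549 substitutions/site.
Under a molecular clock d = 2μt, so t = d/(2μ) = 0.362549 / (2 × 3.1 × 10^-9) = 58.48 million years.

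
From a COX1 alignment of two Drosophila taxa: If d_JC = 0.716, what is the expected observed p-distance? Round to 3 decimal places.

p = (3/4)(1 − e^(−4d/3)) = 0.75 × (1 − e^(-0.954667)) = 0.75 × (1 − 0.384940) = 0.461295.

0.461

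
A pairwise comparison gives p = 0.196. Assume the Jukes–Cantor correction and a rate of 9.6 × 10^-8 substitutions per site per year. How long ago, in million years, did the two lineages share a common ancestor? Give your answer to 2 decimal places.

d = −(3/4) ln(1 − 4p/3) = −0.75 ln(1 − 0.261333) = −0.75 ln(0.738667)
  = −0.75 × (-0.302908) = 0.227181 substitutions/site.
Under a molecular clock d = 2μt, so t = d/(2μ) = 0.227181 / (2 × 9.6 × 10^-8) = 1.18 million years.

1.18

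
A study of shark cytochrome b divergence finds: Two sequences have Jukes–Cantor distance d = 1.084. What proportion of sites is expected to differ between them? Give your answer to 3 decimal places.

p = (3/4)(1 − e^(−4d/3)) = 0.75 × (1 − e^(-1.445333)) = 0.75 × (1 − 0.235668) = 0.573249.

0.573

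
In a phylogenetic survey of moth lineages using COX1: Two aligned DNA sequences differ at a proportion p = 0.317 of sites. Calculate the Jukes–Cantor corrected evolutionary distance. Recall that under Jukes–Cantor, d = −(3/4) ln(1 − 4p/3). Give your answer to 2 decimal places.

0.41

d = −(3/4) ln(1 − 4p/3) = −0.75 ln(1 − 0.422667) = −0.75 ln(0.577333)
  = −0.75 × (-0.549336) = 0.412002 substitutions/site.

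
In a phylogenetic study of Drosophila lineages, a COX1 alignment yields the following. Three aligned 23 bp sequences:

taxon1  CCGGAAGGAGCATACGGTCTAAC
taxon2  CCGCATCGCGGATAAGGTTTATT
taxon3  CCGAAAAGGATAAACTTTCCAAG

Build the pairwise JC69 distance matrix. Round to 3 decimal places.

taxon1–taxon2: 9/23 sites differ → p ≈ 0.391304, d = −0.75 ln(1 − 0.521739) = 0.553199 ≈ 0.553.
taxon1–taxon3: 10/23 sites differ → p ≈ 0.434783, d = −0.75 ln(1 − 0.579711) = 0.650110 ≈ 0.650.
taxon2–taxon3: 14/23 sites differ → p ≈ 0.608696, d = −0.75 ln(1 − 0.811595) = 1.251871 ≈ 1.252.

d(taxon1,taxon2) = 0.553, d(taxon1,taxon3) = 0.650, d(taxon2,taxon3) = 1.252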